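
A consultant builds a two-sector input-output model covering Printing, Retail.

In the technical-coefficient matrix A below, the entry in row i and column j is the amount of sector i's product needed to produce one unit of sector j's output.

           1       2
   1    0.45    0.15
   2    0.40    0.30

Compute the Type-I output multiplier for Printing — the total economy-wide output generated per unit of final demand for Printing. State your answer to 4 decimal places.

I − A =
  [   0.55    -0.15]
  [  -0.40     0.70]
det(I−A) = (0.55)(0.70) − (-0.15)(-0.40) = 0.3250
adj(I−A) = [[0.70, 0.15], [0.40, 0.55]]
(I − A)⁻¹ = adj(I−A) / det(I−A) ≈
  [   2.15385     0.46154]
  [   1.23077     1.69231]
The output multiplier for sector j is the column-j sum of the Leontief inverse (I − A)⁻¹ = adj(I−A) / det(I−A).
Column 1 of adj(I−A): (0.70, 0.40); det(I−A) = 0.3250.
m_1 = (0.70 + 0.40) / 0.3250 = 1.10 / 0.3250 ≈ 3.3846.

m_1 = 3.3846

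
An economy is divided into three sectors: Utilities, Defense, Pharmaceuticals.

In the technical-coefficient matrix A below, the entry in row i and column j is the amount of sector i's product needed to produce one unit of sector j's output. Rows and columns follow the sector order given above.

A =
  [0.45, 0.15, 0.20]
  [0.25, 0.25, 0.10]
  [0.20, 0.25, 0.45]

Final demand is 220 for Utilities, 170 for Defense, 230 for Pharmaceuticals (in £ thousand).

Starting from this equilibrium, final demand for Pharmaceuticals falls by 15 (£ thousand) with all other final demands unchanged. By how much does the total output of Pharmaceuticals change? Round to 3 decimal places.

I − A =
  [   0.55    -0.15    -0.20]
  [  -0.25     0.75    -0.10]
  [  -0.20    -0.25     0.55]
Cofactors of I−A, C_ij = (−1)^(i+j)·(minor ij) (rows/columns in the sector order above):
  C_11 = (0.75)(0.55) − (-0.10)(-0.25) = 0.3875
  C_12 = −[(-0.25)(0.55) − (-0.10)(-0.20)] = 0.1575
  C_13 = (-0.25)(-0.25) − (0.75)(-0.20) = 0.2125
  C_21 = −[(-0.15)(0.55) − (-0.20)(-0.25)] = 0.1325
  C_22 = (0.55)(0.55) − (-0.20)(-0.20) = 0.2625
  C_23 = −[(0.55)(-0.25) − (-0.15)(-0.20)] = 0.1675
  C_31 = (-0.15)(-0.10) − (-0.20)(0.75) = 0.1650
  C_32 = −[(0.55)(-0.10) − (-0.20)(-0.25)] = 0.1050
  C_33 = (0.55)(0.75) − (-0.15)(-0.25) = 0.3750
det(I−A) = Σ_j (I−A)_1j·C_1j = (0.55)(0.3875) + (-0.15)(0.1575) + (-0.20)(0.2125) = 0.1470
adj(I−A) = Cᵀ =
  [ 0.3875   0.1325   0.1650]
  [ 0.1575   0.2625   0.1050]
  [ 0.2125   0.1675   0.3750]
(I − A)⁻¹ = adj(I−A) / det(I−A) ≈
  [   2.6361     0.9014     1.1224]
  [   1.0714     1.7857     0.7143]
  [   1.4456     1.1395     2.5510]
Δx = (I − A)⁻¹ Δd with Δd having -15 in the Pharmaceuticals component and 0 elsewhere.
So Δx_P = L_PP · (-15), where L_PP = adj(I−A)_PP / det(I−A) = 0.3750 / 0.1470.
Δx_P = 0.3750 × (-15) / 0.1470 = -5.625 / 0.1470 ≈ -38.265.

Δx_P = -38.265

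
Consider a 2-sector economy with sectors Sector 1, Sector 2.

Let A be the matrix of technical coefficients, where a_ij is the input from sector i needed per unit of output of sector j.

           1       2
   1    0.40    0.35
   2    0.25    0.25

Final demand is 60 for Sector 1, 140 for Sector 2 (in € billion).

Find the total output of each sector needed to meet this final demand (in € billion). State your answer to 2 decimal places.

x_1 = 259.31, x_2 = 273.10

I − A =
  [   0.60    -0.35]
  [  -0.25     0.75]
det(I−A) = (0.60)(0.75) − (-0.35)(-0.25) = 0.3625
adj(I−A) = [[0.75, 0.35], [0.25, 0.60]]
(I − A)⁻¹ = adj(I−A) / det(I−A) ≈
  [   2.0690     0.9655]
  [   0.6897     1.6552]
x = (I − A)⁻¹ d = adj(I−A)·d / det(I−A), with det(I−A) = 0.3625:
  x_1 = (0.75·60 + 0.35·140) / 0.3625 = 94.00 / 0.3625 ≈ 259.31
  x_2 = (0.25·60 + 0.60·140) / 0.3625 = 99.00 / 0.3625 ≈ 273.10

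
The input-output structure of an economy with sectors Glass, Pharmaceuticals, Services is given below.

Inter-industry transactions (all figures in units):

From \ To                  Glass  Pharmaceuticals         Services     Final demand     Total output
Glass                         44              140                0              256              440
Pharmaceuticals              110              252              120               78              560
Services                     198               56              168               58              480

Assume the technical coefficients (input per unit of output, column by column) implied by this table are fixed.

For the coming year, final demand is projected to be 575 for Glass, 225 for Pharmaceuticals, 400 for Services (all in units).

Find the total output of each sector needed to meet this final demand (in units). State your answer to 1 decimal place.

x_1 = 1096.5, x_2 = 1647.5, x_3 = 1628.0

Technical coefficients a_ij = z_ij / X_j:
  a_11 = 44/440 = 0.10, a_21 = 110/440 = 0.25, a_31 = 198/440 = 0.45
  a_12 = 140/560 = 0.25, a_22 = 252/560 = 0.45, a_32 = 56/560 = 0.10
  a_13 = 0/480 = 0.00, a_23 = 120/480 = 0.25, a_33 = 168/480 = 0.35
I − A =
  [   0.90    -0.25     0.00]
  [  -0.25     0.55    -0.25]
  [  -0.45    -0.10     0.65]
Cofactors of I−A, C_ij = (−1)^(i+j)·(minor ij) (rows/columns in the sector order above):
  C_11 = (0.55)(0.65) − (-0.25)(-0.10) = 0.3325
  C_12 = −[(-0.25)(0.65) − (-0.25)(-0.45)] = 0.2750
  C_13 = (-0.25)(-0.10) − (0.55)(-0.45) = 0.2725
  C_21 = −[(-0.25)(0.65) − (0.00)(-0.10)] = 0.1625
  C_22 = (0.90)(0.65) − (0.00)(-0.45) = 0.5850
  C_23 = −[(0.90)(-0.10) − (-0.25)(-0.45)] = 0.2025
  C_31 = (-0.25)(-0.25) − (0.00)(0.55) = 0.0625
  C_32 = −[(0.90)(-0.25) − (0.00)(-0.25)] = 0.2250
  C_33 = (0.90)(0.55) − (-0.25)(-0.25) = 0.4325
det(I−A) = Σ_j (I−A)_1j·C_1j = (0.90)(0.3325) + (-0.25)(0.2750) + (0.00)(0.2725) = 0.2305
adj(I−A) = Cᵀ =
  [ 0.3325   0.1625   0.0625]
  [ 0.2750   0.5850   0.2250]
  [ 0.2725   0.2025   0.4325]
(I − A)⁻¹ = adj(I−A) / det(I−A) ≈
  [   1.4425     0.7050     0.2711]
  [   1.1931     2.5380     0.9761]
  [   1.1822     0.8785     1.8764]
x = (I − A)⁻¹ d = adj(I−A)·d / det(I−A), with det(I−A) = 0.2305:
  x_1 = (0.3325·575 + 0.1625·225 + 0.0625·400) / 0.2305 = 252.75 / 0.2305 ≈ 1096.5
  x_2 = (0.2750·575 + 0.5850·225 + 0.2250·400) / 0.2305 = 379.75 / 0.2305 ≈ 1647.5
  x_3 = (0.2725·575 + 0.2025·225 + 0.4325·400) / 0.2305 = 375.25 / 0.2305 ≈ 1628.0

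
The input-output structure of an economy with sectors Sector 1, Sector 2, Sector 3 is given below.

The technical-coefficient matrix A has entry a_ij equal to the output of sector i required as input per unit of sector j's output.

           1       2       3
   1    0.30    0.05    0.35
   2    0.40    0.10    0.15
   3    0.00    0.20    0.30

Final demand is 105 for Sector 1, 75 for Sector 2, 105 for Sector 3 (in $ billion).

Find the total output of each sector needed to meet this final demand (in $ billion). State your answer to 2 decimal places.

x_1 = 277.08, x_2 = 243.06, x_3 = 219.44

I − A =
  [   0.70    -0.05    -0.35]
  [  -0.40     0.90    -0.15]
  [   0.00    -0.20     0.70]
Cofactors of I−A, C_ij = (−1)^(i+j)·(minor ij) (rows/columns in the sector order above):
  C_11 = (0.90)(0.70) − (-0.15)(-0.20) = 0.6000
  C_12 = −[(-0.40)(0.70) − (-0.15)(0.00)] = 0.2800
  C_13 = (-0.40)(-0.20) − (0.90)(0.00) = 0.0800
  C_21 = −[(-0.05)(0.70) − (-0.35)(-0.20)] = 0.1050
  C_22 = (0.70)(0.70) − (-0.35)(0.00) = 0.4900
  C_23 = −[(0.70)(-0.20) − (-0.05)(0.00)] = 0.1400
  C_31 = (-0.05)(-0.15) − (-0.35)(0.90) = 0.3225
  C_32 = −[(0.70)(-0.15) − (-0.35)(-0.40)] = 0.2450
  C_33 = (0.70)(0.90) − (-0.05)(-0.40) = 0.6100
det(I−A) = Σ_j (I−A)_1j·C_1j = (0.70)(0.6000) + (-0.05)(0.2800) + (-0.35)(0.0800) = 0.3780
adj(I−A) = Cᵀ =
  [ 0.6000   0.1050   0.3225]
  [ 0.2800   0.4900   0.2450]
  [ 0.0800   0.1400   0.6100]
(I − A)⁻¹ = adj(I−A) / det(I−A) ≈
  [   1.5873     0.2778     0.8532]
  [   0.7407     1.2963     0.6481]
  [   0.2116     0.3704     1.6138]
x = (I − A)⁻¹ d = adj(I−A)·d / det(I−A), with det(I−A) = 0.3780:
  x_1 = (0.6000·105 + 0.1050·75 + 0.3225·105) / 0.3780 = 104.7375 / 0.3780 ≈ 277.08
  x_2 = (0.2800·105 + 0.4900·75 + 0.2450·105) / 0.3780 = 91.875 / 0.3780 ≈ 243.06
  x_3 = (0.0800·105 + 0.1400·75 + 0.6100·105) / 0.3780 = 82.95 / 0.3780 ≈ 219.44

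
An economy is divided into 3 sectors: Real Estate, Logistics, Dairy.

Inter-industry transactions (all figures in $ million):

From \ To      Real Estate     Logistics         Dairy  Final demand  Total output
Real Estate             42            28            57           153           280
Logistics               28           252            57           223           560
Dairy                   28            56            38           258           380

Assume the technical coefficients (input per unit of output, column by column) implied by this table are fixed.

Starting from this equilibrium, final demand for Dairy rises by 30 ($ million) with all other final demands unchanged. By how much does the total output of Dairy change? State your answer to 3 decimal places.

Δx_D = 35.305

Technical coefficients a_ij = z_ij / X_j:
  a_RR = 42/280 = 0.15, a_LR = 28/280 = 0.10, a_DR = 28/280 = 0.10
  a_RL = 28/560 = 0.05, a_LL = 252/560 = 0.45, a_DL = 56/560 = 0.10
  a_RD = 57/380 = 0.15, a_LD = 57/380 = 0.15, a_DD = 38/380 = 0.10
I − A =
  [   0.85    -0.05    -0.15]
  [  -0.10     0.55    -0.15]
  [  -0.10    -0.10     0.90]
Cofactors of I−A, C_ij = (−1)^(i+j)·(minor ij) (rows/columns in the sector order above):
  C_11 = (0.55)(0.90) − (-0.15)(-0.10) = 0.4800
  C_12 = −[(-0.10)(0.90) − (-0.15)(-0.10)] = 0.1050
  C_13 = (-0.10)(-0.10) − (0.55)(-0.10) = 0.0650
  C_21 = −[(-0.05)(0.90) − (-0.15)(-0.10)] = 0.0600
  C_22 = (0.85)(0.90) − (-0.15)(-0.10) = 0.7500
  C_23 = −[(0.85)(-0.10) − (-0.05)(-0.10)] = 0.0900
  C_31 = (-0.05)(-0.15) − (-0.15)(0.55) = 0.0900
  C_32 = −[(0.85)(-0.15) − (-0.15)(-0.10)] = 0.1425
  C_33 = (0.85)(0.55) − (-0.05)(-0.10) = 0.4625
det(I−A) = Σ_j (I−A)_1j·C_1j = (0.85)(0.4800) + (-0.05)(0.1050) + (-0.15)(0.0650) = 0.3930
adj(I−A) = Cᵀ =
  [ 0.4800   0.0600   0.0900]
  [ 0.1050   0.7500   0.1425]
  [ 0.0650   0.0900   0.4625]
(I − A)⁻¹ = adj(I−A) / det(I−A) ≈
  [   1.2214     0.1527     0.2290]
  [   0.2672     1.9084     0.3626]
  [   0.1654     0.2290     1.1768]
Δx = (I − A)⁻¹ Δd with Δd having +30 in the Dairy component and 0 elsewhere.
So Δx_D = L_DD · (+30), where L_DD = adj(I−A)_DD / det(I−A) = 0.4625 / 0.3930.
Δx_D = 0.4625 × (+30) / 0.3930 = 13.875 / 0.3930 ≈ 35.305.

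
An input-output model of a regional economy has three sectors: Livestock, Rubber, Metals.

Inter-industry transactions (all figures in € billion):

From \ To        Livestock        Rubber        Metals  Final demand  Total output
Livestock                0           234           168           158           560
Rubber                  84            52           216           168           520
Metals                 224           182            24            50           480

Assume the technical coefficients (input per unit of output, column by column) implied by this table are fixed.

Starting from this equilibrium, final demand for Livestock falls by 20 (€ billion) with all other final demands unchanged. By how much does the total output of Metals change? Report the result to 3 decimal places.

Technical coefficients a_ij = z_ij / X_j:
  a_11 = 0/560 = 0.00, a_21 = 84/560 = 0.15, a_31 = 224/560 = 0.40
  a_12 = 234/520 = 0.45, a_22 = 52/520 = 0.10, a_32 = 182/520 = 0.35
  a_13 = 168/480 = 0.35, a_23 = 216/480 = 0.45, a_33 = 24/480 = 0.05
I − A =
  [   1.00    -0.45    -0.35]
  [  -0.15     0.90    -0.45]
  [  -0.40    -0.35     0.95]
Cofactors of I−A, C_ij = (−1)^(i+j)·(minor ij) (rows/columns in the sector order above):
  C_11 = (0.90)(0.95) − (-0.45)(-0.35) = 0.6975
  C_12 = −[(-0.15)(0.95) − (-0.45)(-0.40)] = 0.3225
  C_13 = (-0.15)(-0.35) − (0.90)(-0.40) = 0.4125
  C_21 = −[(-0.45)(0.95) − (-0.35)(-0.35)] = 0.5500
  C_22 = (1.00)(0.95) − (-0.35)(-0.40) = 0.8100
  C_23 = −[(1.00)(-0.35) − (-0.45)(-0.40)] = 0.5300
  C_31 = (-0.45)(-0.45) − (-0.35)(0.90) = 0.5175
  C_32 = −[(1.00)(-0.45) − (-0.35)(-0.15)] = 0.5025
  C_33 = (1.00)(0.90) − (-0.45)(-0.15) = 0.8325
det(I−A) = Σ_j (I−A)_1j·C_1j = (1.00)(0.6975) + (-0.45)(0.3225) + (-0.35)(0.4125) = 0.4080
adj(I−A) = Cᵀ =
  [ 0.6975   0.5500   0.5175]
  [ 0.3225   0.8100   0.5025]
  [ 0.4125   0.5300   0.8325]
(I − A)⁻¹ = adj(I−A) / det(I−A) ≈
  [   1.7096     1.3480     1.2684]
  [   0.7904     1.9853     1.2316]
  [   1.0110     1.2990     2.0404]
Δx = (I − A)⁻¹ Δd with Δd having -20 in the Livestock component and 0 elsewhere.
So Δx_3 = L_31 · (-20), where L_31 = adj(I−A)_31 / det(I−A) = 0.4125 / 0.4080.
Δx_3 = 0.4125 × (-20) / 0.4080 = -8.25 / 0.4080 ≈ -20.221.

Δx_3 = -20.221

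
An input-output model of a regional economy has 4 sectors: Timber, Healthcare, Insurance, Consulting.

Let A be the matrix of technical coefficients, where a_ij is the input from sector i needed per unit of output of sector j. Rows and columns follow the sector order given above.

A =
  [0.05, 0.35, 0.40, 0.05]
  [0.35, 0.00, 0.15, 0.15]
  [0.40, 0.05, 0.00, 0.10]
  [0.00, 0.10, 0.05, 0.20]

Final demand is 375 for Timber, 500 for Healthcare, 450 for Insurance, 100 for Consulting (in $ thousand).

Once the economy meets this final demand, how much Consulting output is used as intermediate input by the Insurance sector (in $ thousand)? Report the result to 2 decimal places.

I − A =
  [   0.95    -0.35    -0.40    -0.05]
  [  -0.35     1.00    -0.15    -0.15]
  [  -0.40    -0.05     1.00    -0.10]
  [   0.00    -0.10    -0.05     0.80]
Compute the cofactors C_ij = (−1)^(i+j)·(3×3 minor ij) of I−A; the adjugate is their transpose:
adj(I−A) = Cᵀ =
  [ 0.772125   0.303375   0.361875   0.150375]
  [ 0.329250   0.626250   0.234000   0.167250]
  [ 0.331500   0.161500   0.646000   0.131750]
  [ 0.061875   0.088375   0.069625   0.632375]
det(I−A) = Σ_j (I−A)_1j·C_1j = (0.95)(0.772125) + (-0.35)(0.329250) + (-0.40)(0.331500) + (-0.05)(0.061875) = 0.4825875
(I − A)⁻¹ = adj(I−A) / det(I−A) ≈
  [   1.6000     0.6286     0.7499     0.3116]
  [   0.6823     1.2977     0.4849     0.3466]
  [   0.6869     0.3347     1.3386     0.2730]
  [   0.1282     0.1831     0.1443     1.3104]
First solve x = (I − A)⁻¹ d = adj(I−A)·d / det(I−A); in particular x_3 = (0.331500·375 + 0.161500·500 + 0.646000·450 + 0.131750·100) / 0.4825875 = 508.9375 / 0.4825875 ≈ 1054.6015.
Intermediate flow from 4 to 3: z_43 = a_43 · x_3 = 0.05 × 508.9375 / 0.4825875 = 25.446875 / 0.4825875 ≈ 52.73.

z_43 = 52.73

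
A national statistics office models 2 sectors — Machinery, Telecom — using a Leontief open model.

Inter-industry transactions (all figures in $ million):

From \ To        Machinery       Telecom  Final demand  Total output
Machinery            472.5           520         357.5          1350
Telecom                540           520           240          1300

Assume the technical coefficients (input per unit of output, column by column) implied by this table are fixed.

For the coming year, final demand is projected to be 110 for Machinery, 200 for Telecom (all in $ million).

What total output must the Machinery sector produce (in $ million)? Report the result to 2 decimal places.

x_1 = 634.78

Technical coefficients a_ij = z_ij / X_j:
  a_11 = 472.5/1350 = 0.35, a_21 = 540/1350 = 0.40
  a_12 = 520/1300 = 0.40, a_22 = 520/1300 = 0.40
I − A =
  [   0.65    -0.40]
  [  -0.40     0.60]
det(I−A) = (0.65)(0.60) − (-0.40)(-0.40) = 0.2300
adj(I−A) = [[0.60, 0.40], [0.40, 0.65]]
(I − A)⁻¹ = adj(I−A) / det(I−A) ≈
  [   2.6087     1.7391]
  [   1.7391     2.8261]
x = (I − A)⁻¹ d = adj(I−A)·d / det(I−A), with det(I−A) = 0.2300:
  x_1 = (0.60·110 + 0.40·200) / 0.2300 = 146.00 / 0.2300 ≈ 634.78
  x_2 = (0.40·110 + 0.65·200) / 0.2300 = 174.00 / 0.2300 ≈ 756.52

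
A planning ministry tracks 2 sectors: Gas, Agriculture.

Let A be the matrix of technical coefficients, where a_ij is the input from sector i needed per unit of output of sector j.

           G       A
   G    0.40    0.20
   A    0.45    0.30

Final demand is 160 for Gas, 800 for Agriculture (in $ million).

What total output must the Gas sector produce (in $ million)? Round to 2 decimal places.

I − A =
  [   0.60    -0.20]
  [  -0.45     0.70]
det(I−A) = (0.60)(0.70) − (-0.20)(-0.45) = 0.3300
adj(I−A) = [[0.70, 0.20], [0.45, 0.60]]
(I − A)⁻¹ = adj(I−A) / det(I−A) ≈
  [   2.1212     0.6061]
  [   1.3636     1.8182]
x = (I − A)⁻¹ d = adj(I−A)·d / det(I−A), with det(I−A) = 0.3300:
  x_G = (0.70·160 + 0.20·800) / 0.3300 = 272.00 / 0.3300 ≈ 824.24
  x_A = (0.45·160 + 0.60·800) / 0.3300 = 552.00 / 0.3300 ≈ 1672.73

x_G = 824.24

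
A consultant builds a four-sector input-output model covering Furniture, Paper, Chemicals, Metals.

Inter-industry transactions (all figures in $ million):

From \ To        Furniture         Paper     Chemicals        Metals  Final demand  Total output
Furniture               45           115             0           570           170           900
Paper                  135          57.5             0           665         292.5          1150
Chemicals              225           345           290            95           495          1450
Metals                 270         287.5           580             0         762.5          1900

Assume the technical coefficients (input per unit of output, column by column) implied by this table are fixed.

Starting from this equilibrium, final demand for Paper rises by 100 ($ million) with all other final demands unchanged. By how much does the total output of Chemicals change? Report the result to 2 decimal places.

Technical coefficients a_ij = z_ij / X_j:
  a_FF = 45/900 = 0.05, a_PF = 135/900 = 0.15, a_CF = 225/900 = 0.25, a_MF = 270/900 = 0.30
  a_FP = 115/1150 = 0.10, a_PP = 57.5/1150 = 0.05, a_CP = 345/1150 = 0.30, a_MP = 287.5/1150 = 0.25
  a_FC = 0/1450 = 0.00, a_PC = 0/1450 = 0.00, a_CC = 290/1450 = 0.20, a_MC = 580/1450 = 0.40
  a_FM = 570/1900 = 0.30, a_PM = 665/1900 = 0.35, a_CM = 95/1900 = 0.05, a_MM = 0/1900 = 0.00
I − A =
  [   0.95    -0.10     0.00    -0.30]
  [  -0.15     0.95     0.00    -0.35]
  [  -0.25    -0.30     0.80    -0.05]
  [  -0.30    -0.25    -0.40     1.00]
Compute the cofactors C_ij = (−1)^(i+j)·(3×3 minor ij) of I−A; the adjugate is their transpose:
adj(I−A) = Cᵀ =
  [ 0.629000   0.174000   0.128000   0.256000]
  [ 0.236000   0.639000   0.151000   0.302000]
  [ 0.308250   0.315125   0.697125   0.237625]
  [ 0.371000   0.338000   0.355000   0.710000]
det(I−A) = Σ_j (I−A)_1j·C_1j = (0.95)(0.629000) + (-0.10)(0.236000) + (0.00)(0.308250) + (-0.30)(0.371000) = 0.46265
(I − A)⁻¹ = adj(I−A) / det(I−A) ≈
  [   1.3596     0.3761     0.2767     0.5533]
  [   0.5101     1.3812     0.3264     0.6528]
  [   0.6663     0.6811     1.5068     0.5136]
  [   0.8019     0.7306     0.7673     1.5346]
Δx = (I − A)⁻¹ Δd with Δd having +100 in the Paper component and 0 elsewhere.
So Δx_C = L_CP · (+100), where L_CP = adj(I−A)_CP / det(I−A) = 0.315125 / 0.46265.
Δx_C = 0.315125 × (+100) / 0.46265 = 31.5125 / 0.46265 ≈ 68.11.

Δx_C = 68.11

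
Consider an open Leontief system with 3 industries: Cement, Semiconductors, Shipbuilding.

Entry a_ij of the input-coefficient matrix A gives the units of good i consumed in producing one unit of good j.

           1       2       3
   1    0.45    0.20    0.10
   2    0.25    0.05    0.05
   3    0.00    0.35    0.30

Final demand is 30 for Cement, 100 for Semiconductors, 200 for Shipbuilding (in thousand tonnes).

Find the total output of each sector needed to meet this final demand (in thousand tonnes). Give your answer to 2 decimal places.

x_1 = 185.43, x_2 = 173.67, x_3 = 372.55

I − A =
  [   0.55    -0.20    -0.10]
  [  -0.25     0.95    -0.05]
  [   0.00    -0.35     0.70]
Cofactors of I−A, C_ij = (−1)^(i+j)·(minor ij) (rows/columns in the sector order above):
  C_11 = (0.95)(0.70) − (-0.05)(-0.35) = 0.6475
  C_12 = −[(-0.25)(0.70) − (-0.05)(0.00)] = 0.1750
  C_13 = (-0.25)(-0.35) − (0.95)(0.00) = 0.0875
  C_21 = −[(-0.20)(0.70) − (-0.10)(-0.35)] = 0.1750
  C_22 = (0.55)(0.70) − (-0.10)(0.00) = 0.3850
  C_23 = −[(0.55)(-0.35) − (-0.20)(0.00)] = 0.1925
  C_31 = (-0.20)(-0.05) − (-0.10)(0.95) = 0.1050
  C_32 = −[(0.55)(-0.05) − (-0.10)(-0.25)] = 0.0525
  C_33 = (0.55)(0.95) − (-0.20)(-0.25) = 0.4725
det(I−A) = Σ_j (I−A)_1j·C_1j = (0.55)(0.6475) + (-0.20)(0.1750) + (-0.10)(0.0875) = 0.312375
adj(I−A) = Cᵀ =
  [ 0.6475   0.1750   0.1050]
  [ 0.1750   0.3850   0.0525]
  [ 0.0875   0.1925   0.4725]
(I − A)⁻¹ = adj(I−A) / det(I−A) ≈
  [   2.0728     0.5602     0.3361]
  [   0.5602     1.2325     0.1681]
  [   0.2801     0.6162     1.5126]
x = (I − A)⁻¹ d = adj(I−A)·d / det(I−A), with det(I−A) = 0.312375:
  x_1 = (0.6475·30 + 0.1750·100 + 0.1050·200) / 0.312375 = 57.925 / 0.312375 ≈ 185.43
  x_2 = (0.1750·30 + 0.3850·100 + 0.0525·200) / 0.312375 = 54.25 / 0.312375 ≈ 173.67
  x_3 = (0.0875·30 + 0.1925·100 + 0.4725·200) / 0.312375 = 116.375 / 0.312375 ≈ 372.55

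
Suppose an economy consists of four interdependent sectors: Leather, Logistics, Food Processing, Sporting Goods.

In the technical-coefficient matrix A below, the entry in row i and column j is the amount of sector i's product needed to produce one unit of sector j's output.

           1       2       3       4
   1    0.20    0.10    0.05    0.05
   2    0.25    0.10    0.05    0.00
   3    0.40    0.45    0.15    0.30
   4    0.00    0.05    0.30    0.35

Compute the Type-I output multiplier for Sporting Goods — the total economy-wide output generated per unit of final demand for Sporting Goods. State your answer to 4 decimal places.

m_4 = 3.0171

I − A =
  [   0.80    -0.10    -0.05    -0.05]
  [  -0.25     0.90    -0.05     0.00]
  [  -0.40    -0.45     0.85    -0.30]
  [   0.00    -0.05    -0.30     0.65]
Compute the cofactors C_ij = (−1)^(i+j)·(3×3 minor ij) of I−A; the adjugate is their transpose:
adj(I−A) = Cᵀ =
  [ 0.400875   0.070500   0.046125   0.052125]
  [ 0.128625   0.351000   0.037875   0.027375]
  [ 0.310875   0.273000   0.451125   0.232125]
  [ 0.153375   0.153000   0.211125   0.547125]
det(I−A) = Σ_j (I−A)_1j·C_1j = (0.80)(0.400875) + (-0.10)(0.128625) + (-0.05)(0.310875) + (-0.05)(0.153375) = 0.284625
(I − A)⁻¹ = adj(I−A) / det(I−A) ≈
  [   1.40843     0.24769     0.16206     0.18314]
  [   0.45191     1.23320     0.13307     0.09618]
  [   1.09223     0.95916     1.58498     0.81555]
  [   0.53887     0.53755     0.74177     1.92227]
The output multiplier for sector j is the column-j sum of the Leontief inverse (I − A)⁻¹ = adj(I−A) / det(I−A).
Column 4 of adj(I−A): (0.052125, 0.027375, 0.232125, 0.547125); det(I−A) = 0.284625.
m_4 = (0.052125 + 0.027375 + 0.232125 + 0.547125) / 0.284625 = 0.85875 / 0.284625 ≈ 3.0171.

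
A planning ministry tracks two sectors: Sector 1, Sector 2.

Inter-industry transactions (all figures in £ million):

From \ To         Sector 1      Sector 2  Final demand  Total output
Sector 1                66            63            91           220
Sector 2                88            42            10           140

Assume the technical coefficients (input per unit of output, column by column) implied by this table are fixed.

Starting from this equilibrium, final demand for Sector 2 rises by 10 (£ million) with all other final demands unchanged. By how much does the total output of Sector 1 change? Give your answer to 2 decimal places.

Δx_1 = 14.52

Technical coefficients a_ij = z_ij / X_j:
  a_11 = 66/220 = 0.30, a_21 = 88/220 = 0.40
  a_12 = 63/140 = 0.45, a_22 = 42/140 = 0.30
I − A =
  [   0.70    -0.45]
  [  -0.40     0.70]
det(I−A) = (0.70)(0.70) − (-0.45)(-0.40) = 0.3100
adj(I−A) = [[0.70, 0.45], [0.40, 0.70]]
(I − A)⁻¹ = adj(I−A) / det(I−A) ≈
  [   2.2581     1.4516]
  [   1.2903     2.2581]
Δx = (I − A)⁻¹ Δd with Δd having +10 in the Sector 2 component and 0 elsewhere.
So Δx_1 = L_12 · (+10), where L_12 = adj(I−A)_12 / det(I−A) = 0.45 / 0.3100.
Δx_1 = 0.45 × (+10) / 0.3100 = 4.50 / 0.3100 ≈ 14.52.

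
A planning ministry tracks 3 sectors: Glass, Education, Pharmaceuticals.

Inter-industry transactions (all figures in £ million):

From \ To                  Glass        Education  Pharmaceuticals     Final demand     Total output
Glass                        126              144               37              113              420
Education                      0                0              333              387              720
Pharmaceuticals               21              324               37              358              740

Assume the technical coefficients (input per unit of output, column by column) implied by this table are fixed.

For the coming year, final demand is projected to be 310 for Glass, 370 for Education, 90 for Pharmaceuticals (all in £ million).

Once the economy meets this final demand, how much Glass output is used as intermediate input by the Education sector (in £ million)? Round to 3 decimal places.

z_12 = 108.649

Technical coefficients a_ij = z_ij / X_j:
  a_11 = 126/420 = 0.30, a_21 = 0/420 = 0.00, a_31 = 21/420 = 0.05
  a_12 = 144/720 = 0.20, a_22 = 0/720 = 0.00, a_32 = 324/720 = 0.45
  a_13 = 37/740 = 0.05, a_23 = 333/740 = 0.45, a_33 = 37/740 = 0.05
I − A =
  [   0.70    -0.20    -0.05]
  [   0.00     1.00    -0.45]
  [  -0.05    -0.45     0.95]
Cofactors of I−A, C_ij = (−1)^(i+j)·(minor ij) (rows/columns in the sector order above):
  C_11 = (1.00)(0.95) − (-0.45)(-0.45) = 0.7475
  C_12 = −[(0.00)(0.95) − (-0.45)(-0.05)] = 0.0225
  C_13 = (0.00)(-0.45) − (1.00)(-0.05) = 0.0500
  C_21 = −[(-0.20)(0.95) − (-0.05)(-0.45)] = 0.2125
  C_22 = (0.70)(0.95) − (-0.05)(-0.05) = 0.6625
  C_23 = −[(0.70)(-0.45) − (-0.20)(-0.05)] = 0.3250
  C_31 = (-0.20)(-0.45) − (-0.05)(1.00) = 0.1400
  C_32 = −[(0.70)(-0.45) − (-0.05)(0.00)] = 0.3150
  C_33 = (0.70)(1.00) − (-0.20)(0.00) = 0.7000
det(I−A) = Σ_j (I−A)_1j·C_1j = (0.70)(0.7475) + (-0.20)(0.0225) + (-0.05)(0.0500) = 0.51625
adj(I−A) = Cᵀ =
  [ 0.7475   0.2125   0.1400]
  [ 0.0225   0.6625   0.3150]
  [ 0.0500   0.3250   0.7000]
(I − A)⁻¹ = adj(I−A) / det(I−A) ≈
  [   1.4479     0.4116     0.2712]
  [   0.0436     1.2833     0.6102]
  [   0.0969     0.6295     1.3559]
First solve x = (I − A)⁻¹ d = adj(I−A)·d / det(I−A); in particular x_2 = (0.0225·310 + 0.6625·370 + 0.3150·90) / 0.51625 = 280.45 / 0.51625 ≈ 543.24455.
Intermediate flow from 1 to 2: z_12 = a_12 · x_2 = 0.20 × 280.45 / 0.51625 = 56.09 / 0.51625 ≈ 108.649.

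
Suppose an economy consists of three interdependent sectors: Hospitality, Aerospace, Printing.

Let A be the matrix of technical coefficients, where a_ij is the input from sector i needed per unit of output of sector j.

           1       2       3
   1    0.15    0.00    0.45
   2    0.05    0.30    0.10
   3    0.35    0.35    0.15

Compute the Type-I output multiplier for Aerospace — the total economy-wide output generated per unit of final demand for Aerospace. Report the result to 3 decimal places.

m_2 = 2.850

I − A =
  [   0.85     0.00    -0.45]
  [  -0.05     0.70    -0.10]
  [  -0.35    -0.35     0.85]
Cofactors of I−A, C_ij = (−1)^(i+j)·(minor ij) (rows/columns in the sector order above):
  C_11 = (0.70)(0.85) − (-0.10)(-0.35) = 0.5600
  C_12 = −[(-0.05)(0.85) − (-0.10)(-0.35)] = 0.0775
  C_13 = (-0.05)(-0.35) − (0.70)(-0.35) = 0.2625
  C_21 = −[(0.00)(0.85) − (-0.45)(-0.35)] = 0.1575
  C_22 = (0.85)(0.85) − (-0.45)(-0.35) = 0.5650
  C_23 = −[(0.85)(-0.35) − (0.00)(-0.35)] = 0.2975
  C_31 = (0.00)(-0.10) − (-0.45)(0.70) = 0.3150
  C_32 = −[(0.85)(-0.10) − (-0.45)(-0.05)] = 0.1075
  C_33 = (0.85)(0.70) − (0.00)(-0.05) = 0.5950
det(I−A) = Σ_j (I−A)_1j·C_1j = (0.85)(0.5600) + (0.00)(0.0775) + (-0.45)(0.2625) = 0.357875
adj(I−A) = Cᵀ =
  [ 0.5600   0.1575   0.3150]
  [ 0.0775   0.5650   0.1075]
  [ 0.2625   0.2975   0.5950]
(I − A)⁻¹ = adj(I−A) / det(I−A) ≈
  [   1.5648     0.4401     0.8802]
  [   0.2166     1.5788     0.3004]
  [   0.7335     0.8313     1.6626]
The output multiplier for sector j is the column-j sum of the Leontief inverse (I − A)⁻¹ = adj(I−A) / det(I−A).
Column 2 of adj(I−A): (0.1575, 0.5650, 0.2975); det(I−A) = 0.357875.
m_2 = (0.1575 + 0.5650 + 0.2975) / 0.357875 = 1.02 / 0.357875 ≈ 2.850.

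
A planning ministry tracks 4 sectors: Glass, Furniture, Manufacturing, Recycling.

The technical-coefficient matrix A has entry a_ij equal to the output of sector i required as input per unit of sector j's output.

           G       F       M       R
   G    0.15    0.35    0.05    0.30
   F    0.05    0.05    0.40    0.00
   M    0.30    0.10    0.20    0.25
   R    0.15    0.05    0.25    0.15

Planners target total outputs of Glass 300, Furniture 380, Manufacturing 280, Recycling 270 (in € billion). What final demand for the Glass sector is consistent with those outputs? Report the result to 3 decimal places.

I − A =
  [   0.85    -0.35    -0.05    -0.30]
  [  -0.05     0.95    -0.40     0.00]
  [  -0.30    -0.10     0.80    -0.25]
  [  -0.15    -0.05    -0.25     0.85]
d = (I − A) x:
  d_G = (+0.85)·300 + (-0.35)·380 + (-0.05)·280 + (-0.30)·270 = 27.000
  d_F = (-0.05)·300 + (+0.95)·380 + (-0.40)·280 + (+0.00)·270 = 234.000
  d_M = (-0.30)·300 + (-0.10)·380 + (+0.80)·280 + (-0.25)·270 = 28.500
  d_R = (-0.15)·300 + (-0.05)·380 + (-0.25)·280 + (+0.85)·270 = 95.500

d_G = 27.000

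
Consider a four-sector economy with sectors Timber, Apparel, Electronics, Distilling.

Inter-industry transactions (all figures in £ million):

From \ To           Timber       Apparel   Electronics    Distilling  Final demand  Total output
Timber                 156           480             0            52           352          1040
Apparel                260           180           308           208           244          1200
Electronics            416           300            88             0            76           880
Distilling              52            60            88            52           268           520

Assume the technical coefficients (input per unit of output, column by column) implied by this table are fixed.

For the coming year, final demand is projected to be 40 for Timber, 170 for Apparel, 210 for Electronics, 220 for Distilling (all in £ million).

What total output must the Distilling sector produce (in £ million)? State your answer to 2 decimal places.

x_4 = 387.45

Technical coefficients a_ij = z_ij / X_j:
  a_11 = 156/1040 = 0.15, a_21 = 260/1040 = 0.25, a_31 = 416/1040 = 0.40, a_41 = 52/1040 = 0.05
  a_12 = 480/1200 = 0.40, a_22 = 180/1200 = 0.15, a_32 = 300/1200 = 0.25, a_42 = 60/1200 = 0.05
  a_13 = 0/880 = 0.00, a_23 = 308/880 = 0.35, a_33 = 88/880 = 0.10, a_43 = 88/880 = 0.10
  a_14 = 52/520 = 0.10, a_24 = 208/520 = 0.40, a_34 = 0/520 = 0.00, a_44 = 52/520 = 0.10
I − A =
  [   0.85    -0.40     0.00    -0.10]
  [  -0.25     0.85    -0.35    -0.40]
  [  -0.40    -0.25     0.90     0.00]
  [  -0.05    -0.05    -0.10     0.90]
Compute the cofactors C_ij = (−1)^(i+j)·(3×3 minor ij) of I−A; the adjugate is their transpose:
adj(I−A) = Cᵀ =
  [ 0.581750   0.331000   0.152250   0.211750]
  [ 0.362500   0.680000   0.302500   0.342500]
  [ 0.359250   0.336000   0.529750   0.189250]
  [ 0.092375   0.093500   0.084125   0.429875]
det(I−A) = Σ_j (I−A)_1j·C_1j = (0.85)(0.581750) + (-0.40)(0.362500) + (0.00)(0.359250) + (-0.10)(0.092375) = 0.34025
(I − A)⁻¹ = adj(I−A) / det(I−A) ≈
  [   1.7098     0.9728     0.4475     0.6223]
  [   1.0654     1.9985     0.8891     1.0066]
  [   1.0558     0.9875     1.5569     0.5562]
  [   0.2715     0.2748     0.2472     1.2634]
x = (I − A)⁻¹ d = adj(I−A)·d / det(I−A), with det(I−A) = 0.34025:
  x_1 = (0.581750·40 + 0.331000·170 + 0.152250·210 + 0.211750·220) / 0.34025 = 158.0975 / 0.34025 ≈ 464.65
  x_2 = (0.362500·40 + 0.680000·170 + 0.302500·210 + 0.342500·220) / 0.34025 = 268.975 / 0.34025 ≈ 790.52
  x_3 = (0.359250·40 + 0.336000·170 + 0.529750·210 + 0.189250·220) / 0.34025 = 224.3725 / 0.34025 ≈ 659.43
  x_4 = (0.092375·40 + 0.093500·170 + 0.084125·210 + 0.429875·220) / 0.34025 = 131.82875 / 0.34025 ≈ 387.45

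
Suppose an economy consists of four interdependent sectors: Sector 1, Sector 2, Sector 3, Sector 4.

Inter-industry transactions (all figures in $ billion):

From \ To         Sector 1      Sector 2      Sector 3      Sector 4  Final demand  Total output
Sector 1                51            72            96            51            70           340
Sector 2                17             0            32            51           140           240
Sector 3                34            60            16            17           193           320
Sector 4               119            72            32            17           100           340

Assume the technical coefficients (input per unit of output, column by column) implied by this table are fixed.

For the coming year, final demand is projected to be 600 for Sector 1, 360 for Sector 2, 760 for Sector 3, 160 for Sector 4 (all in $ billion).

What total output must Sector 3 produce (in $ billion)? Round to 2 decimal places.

Technical coefficients a_ij = z_ij / X_j:
  a_11 = 51/340 = 0.15, a_21 = 17/340 = 0.05, a_31 = 34/340 = 0.10, a_41 = 119/340 = 0.35
  a_12 = 72/240 = 0.30, a_22 = 0/240 = 0.00, a_32 = 60/240 = 0.25, a_42 = 72/240 = 0.30
  a_13 = 96/320 = 0.30, a_23 = 32/320 = 0.10, a_33 = 16/320 = 0.05, a_43 = 32/320 = 0.10
  a_14 = 51/340 = 0.15, a_24 = 51/340 = 0.15, a_34 = 17/340 = 0.05, a_44 = 17/340 = 0.05
I − A =
  [   0.85    -0.30    -0.30    -0.15]
  [  -0.05     1.00    -0.10    -0.15]
  [  -0.10    -0.25     0.95    -0.05]
  [  -0.35    -0.30    -0.10     0.95]
Compute the cofactors C_ij = (−1)^(i+j)·(3×3 minor ij) of I−A; the adjugate is their transpose:
adj(I−A) = Cᵀ =
  [ 0.82575   0.39150   0.32400   0.20925]
  [ 0.10750   0.67775   0.11900   0.13025]
  [ 0.13375   0.23975   0.68450   0.09500]
  [ 0.35225   0.38350   0.22900   0.73525]
det(I−A) = Σ_j (I−A)_1j·C_1j = (0.85)(0.82575) + (-0.30)(0.10750) + (-0.30)(0.13375) + (-0.15)(0.35225) = 0.576675
(I − A)⁻¹ = adj(I−A) / det(I−A) ≈
  [   1.4319     0.6789     0.5618     0.3629]
  [   0.1864     1.1753     0.2064     0.2259]
  [   0.2319     0.4157     1.1870     0.1647]
  [   0.6108     0.6650     0.3971     1.2750]
x = (I − A)⁻¹ d = adj(I−A)·d / det(I−A), with det(I−A) = 0.576675:
  x_1 = (0.82575·600 + 0.39150·360 + 0.32400·760 + 0.20925·160) / 0.576675 = 916.11 / 0.576675 ≈ 1588.61
  x_2 = (0.10750·600 + 0.67775·360 + 0.11900·760 + 0.13025·160) / 0.576675 = 419.77 / 0.576675 ≈ 727.91
  x_3 = (0.13375·600 + 0.23975·360 + 0.68450·760 + 0.09500·160) / 0.576675 = 701.98 / 0.576675 ≈ 1217.29
  x_4 = (0.35225·600 + 0.38350·360 + 0.22900·760 + 0.73525·160) / 0.576675 = 641.09 / 0.576675 ≈ 1111.70

x_3 = 1217.29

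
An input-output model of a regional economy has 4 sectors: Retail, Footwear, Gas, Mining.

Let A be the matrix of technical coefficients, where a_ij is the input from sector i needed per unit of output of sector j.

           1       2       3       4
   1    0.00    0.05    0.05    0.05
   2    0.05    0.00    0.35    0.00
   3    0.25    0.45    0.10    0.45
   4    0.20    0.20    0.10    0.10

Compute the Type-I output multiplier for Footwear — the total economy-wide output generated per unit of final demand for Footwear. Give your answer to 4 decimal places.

I − A =
  [   1.00    -0.05    -0.05    -0.05]
  [  -0.05     1.00    -0.35     0.00]
  [  -0.25    -0.45     0.90    -0.45]
  [  -0.20    -0.20    -0.10     0.90]
Compute the cofactors C_ij = (−1)^(i+j)·(3×3 minor ij) of I−A; the adjugate is their transpose:
adj(I−A) = Cᵀ =
  [ 0.59175   0.07425   0.06925   0.06750]
  [ 0.14850   0.73900   0.31400   0.16525]
  [ 0.33975   0.50875   0.88725   0.46250]
  [ 0.20225   0.23725   0.18375   0.72225]
det(I−A) = Σ_j (I−A)_1j·C_1j = (1.00)(0.59175) + (-0.05)(0.14850) + (-0.05)(0.33975) + (-0.05)(0.20225) = 0.557225
(I − A)⁻¹ = adj(I−A) / det(I−A) ≈
  [   1.06196     0.13325     0.12428     0.12114]
  [   0.26650     1.32621     0.56351     0.29656]
  [   0.60972     0.91301     1.59227     0.83001]
  [   0.36296     0.42577     0.32976     1.29616]
The output multiplier for sector j is the column-j sum of the Leontief inverse (I − A)⁻¹ = adj(I−A) / det(I−A).
Column 2 of adj(I−A): (0.07425, 0.73900, 0.50875, 0.23725); det(I−A) = 0.557225.
m_2 = (0.07425 + 0.73900 + 0.50875 + 0.23725) / 0.557225 = 1.55925 / 0.557225 ≈ 2.7982.

m_2 = 2.7982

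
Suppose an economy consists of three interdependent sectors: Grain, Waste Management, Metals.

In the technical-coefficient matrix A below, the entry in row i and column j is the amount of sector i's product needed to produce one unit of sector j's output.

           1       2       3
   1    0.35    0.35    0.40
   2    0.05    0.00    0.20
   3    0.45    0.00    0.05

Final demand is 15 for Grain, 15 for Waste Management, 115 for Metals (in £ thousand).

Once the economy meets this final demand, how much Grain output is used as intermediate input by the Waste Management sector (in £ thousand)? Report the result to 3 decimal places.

z_12 = 23.258

I − A =
  [   0.65    -0.35    -0.40]
  [  -0.05     1.00    -0.20]
  [  -0.45     0.00     0.95]
Cofactors of I−A, C_ij = (−1)^(i+j)·(minor ij) (rows/columns in the sector order above):
  C_11 = (1.00)(0.95) − (-0.20)(0.00) = 0.9500
  C_12 = −[(-0.05)(0.95) − (-0.20)(-0.45)] = 0.1375
  C_13 = (-0.05)(0.00) − (1.00)(-0.45) = 0.4500
  C_21 = −[(-0.35)(0.95) − (-0.40)(0.00)] = 0.3325
  C_22 = (0.65)(0.95) − (-0.40)(-0.45) = 0.4375
  C_23 = −[(0.65)(0.00) − (-0.35)(-0.45)] = 0.1575
  C_31 = (-0.35)(-0.20) − (-0.40)(1.00) = 0.4700
  C_32 = −[(0.65)(-0.20) − (-0.40)(-0.05)] = 0.1500
  C_33 = (0.65)(1.00) − (-0.35)(-0.05) = 0.6325
det(I−A) = Σ_j (I−A)_1j·C_1j = (0.65)(0.9500) + (-0.35)(0.1375) + (-0.40)(0.4500) = 0.389375
adj(I−A) = Cᵀ =
  [ 0.9500   0.3325   0.4700]
  [ 0.1375   0.4375   0.1500]
  [ 0.4500   0.1575   0.6325]
(I − A)⁻¹ = adj(I−A) / det(I−A) ≈
  [   2.4398     0.8539     1.2071]
  [   0.3531     1.1236     0.3852]
  [   1.1557     0.4045     1.6244]
First solve x = (I − A)⁻¹ d = adj(I−A)·d / det(I−A); in particular x_2 = (0.1375·15 + 0.4375·15 + 0.1500·115) / 0.389375 = 25.875 / 0.389375 ≈ 66.45265.
Intermediate flow from 1 to 2: z_12 = a_12 · x_2 = 0.35 × 25.875 / 0.389375 = 9.05625 / 0.389375 ≈ 23.258.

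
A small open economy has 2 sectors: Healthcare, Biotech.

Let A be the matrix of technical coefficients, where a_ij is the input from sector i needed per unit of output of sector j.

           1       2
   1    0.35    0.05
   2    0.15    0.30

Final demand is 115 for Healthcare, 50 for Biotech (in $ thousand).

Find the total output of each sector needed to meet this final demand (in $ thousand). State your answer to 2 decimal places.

x_1 = 185.47, x_2 = 111.17

I − A =
  [   0.65    -0.05]
  [  -0.15     0.70]
det(I−A) = (0.65)(0.70) − (-0.05)(-0.15) = 0.4475
adj(I−A) = [[0.70, 0.05], [0.15, 0.65]]
(I − A)⁻¹ = adj(I−A) / det(I−A) ≈
  [   1.5642     0.1117]
  [   0.3352     1.4525]
x = (I − A)⁻¹ d = adj(I−A)·d / det(I−A), with det(I−A) = 0.4475:
  x_1 = (0.70·115 + 0.05·50) / 0.4475 = 83.00 / 0.4475 ≈ 185.47
  x_2 = (0.15·115 + 0.65·50) / 0.4475 = 49.75 / 0.4475 ≈ 111.17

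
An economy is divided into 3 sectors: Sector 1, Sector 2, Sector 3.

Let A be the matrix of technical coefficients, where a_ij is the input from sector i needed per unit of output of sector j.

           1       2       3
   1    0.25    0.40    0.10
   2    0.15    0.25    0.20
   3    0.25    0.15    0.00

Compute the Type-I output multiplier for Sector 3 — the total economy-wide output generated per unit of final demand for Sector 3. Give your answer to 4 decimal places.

I − A =
  [   0.75    -0.40    -0.10]
  [  -0.15     0.75    -0.20]
  [  -0.25    -0.15     1.00]
Cofactors of I−A, C_ij = (−1)^(i+j)·(minor ij) (rows/columns in the sector order above):
  C_11 = (0.75)(1.00) − (-0.20)(-0.15) = 0.7200
  C_12 = −[(-0.15)(1.00) − (-0.20)(-0.25)] = 0.2000
  C_13 = (-0.15)(-0.15) − (0.75)(-0.25) = 0.2100
  C_21 = −[(-0.40)(1.00) − (-0.10)(-0.15)] = 0.4150
  C_22 = (0.75)(1.00) − (-0.10)(-0.25) = 0.7250
  C_23 = −[(0.75)(-0.15) − (-0.40)(-0.25)] = 0.2125
  C_31 = (-0.40)(-0.20) − (-0.10)(0.75) = 0.1550
  C_32 = −[(0.75)(-0.20) − (-0.10)(-0.15)] = 0.1650
  C_33 = (0.75)(0.75) − (-0.40)(-0.15) = 0.5025
det(I−A) = Σ_j (I−A)_1j·C_1j = (0.75)(0.7200) + (-0.40)(0.2000) + (-0.10)(0.2100) = 0.4390
adj(I−A) = Cᵀ =
  [ 0.7200   0.4150   0.1550]
  [ 0.2000   0.7250   0.1650]
  [ 0.2100   0.2125   0.5025]
(I − A)⁻¹ = adj(I−A) / det(I−A) ≈
  [   1.64009     0.94533     0.35308]
  [   0.45558     1.65148     0.37585]
  [   0.47836     0.48405     1.14465]
The output multiplier for sector j is the column-j sum of the Leontief inverse (I − A)⁻¹ = adj(I−A) / det(I−A).
Column 3 of adj(I−A): (0.1550, 0.1650, 0.5025); det(I−A) = 0.4390.
m_3 = (0.1550 + 0.1650 + 0.5025) / 0.4390 = 0.8225 / 0.4390 ≈ 1.8736.

m_3 = 1.8736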